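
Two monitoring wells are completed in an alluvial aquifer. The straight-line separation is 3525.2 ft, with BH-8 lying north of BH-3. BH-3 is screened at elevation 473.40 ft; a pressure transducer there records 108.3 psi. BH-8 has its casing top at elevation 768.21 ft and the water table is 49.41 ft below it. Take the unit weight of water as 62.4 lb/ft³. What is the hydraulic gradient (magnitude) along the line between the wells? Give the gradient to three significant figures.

i ≈ 0.00128

Pressure head at BH-3: ψ = 144·P/γ = 144 × 108.3 / 62.4 = 249.92 ft.
Total head at BH-3: h = z + ψ = 473.40 + 249.92 = 723.32 ft.
Total head at BH-8: h = 768.21 − 49.41 = 718.80 ft.
Head difference: h(BH-3) − h(BH-8) = 723.32 − 718.80 = 4.52 ft.
Hydraulic gradient: i = |Δh| / L = 4.52 / 3525.2 = 0.00128.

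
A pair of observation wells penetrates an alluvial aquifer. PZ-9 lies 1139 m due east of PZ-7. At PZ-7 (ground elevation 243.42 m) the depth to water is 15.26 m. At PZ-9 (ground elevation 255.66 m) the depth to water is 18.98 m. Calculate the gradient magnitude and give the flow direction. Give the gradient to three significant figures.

Total head at PZ-7: h = 243.42 − 15.26 = 228.16 m.
Total head at PZ-9: h = 255.66 − 18.98 = 236.68 m.
Head difference: h(PZ-7) − h(PZ-9) = 228.16 − 236.68 = -8.52 m.
Hydraulic gradient: i = |Δh| / L = 8.52 / 1139 = 0.00748.
Flow is from higher to lower head: from PZ-9 toward PZ-7, i.e. toward the west.

i ≈ 0.00748; groundwater flows toward the west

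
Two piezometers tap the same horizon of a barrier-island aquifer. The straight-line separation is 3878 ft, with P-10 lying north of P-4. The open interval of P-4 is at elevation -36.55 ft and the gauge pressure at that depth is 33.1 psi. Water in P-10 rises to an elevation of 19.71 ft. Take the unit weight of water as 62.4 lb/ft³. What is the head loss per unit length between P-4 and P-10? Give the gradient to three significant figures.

Pressure head at P-4: ψ = 144·P/γ = 144 × 33.1 / 62.4 = 76.38 ft.
Total head at P-4: h = z + ψ = -36.55 + 76.38 = 39.83 ft.
Total head at P-10: h = 19.71 ft (water level in the piezometer is the total head).
Head difference: h(P-4) − h(P-10) = 39.83 − 19.71 = 20.12 ft.
Hydraulic gradient: i = |Δh| / L = 20.12 / 3878 = 0.00519.

i ≈ 0.00519 ft/ft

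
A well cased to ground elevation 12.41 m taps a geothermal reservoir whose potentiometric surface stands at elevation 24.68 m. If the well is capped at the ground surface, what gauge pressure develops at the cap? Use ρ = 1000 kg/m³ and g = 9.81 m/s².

P ≈ 120 kPa

Head above the cap: Δh = 24.68 − 12.41 = 12.27 m.
P = ρgΔh = 1000 × 9.81 × 12.27 = 120369 Pa ≈ 120 kPa.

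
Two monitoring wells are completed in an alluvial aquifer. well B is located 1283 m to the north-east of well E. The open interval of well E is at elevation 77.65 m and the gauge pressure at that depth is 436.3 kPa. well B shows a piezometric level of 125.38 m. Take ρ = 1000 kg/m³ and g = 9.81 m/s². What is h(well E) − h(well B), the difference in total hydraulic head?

Pressure head at well E: ψ = P/(ρg) = 436.3×1000 / (1000 × 9.81) = 44.48 m.
Total head at well E: h = z + ψ = 77.65 + 44.48 = 122.13 m.
Total head at well B: h = 125.38 m (water level in the piezometer is the total head).
Head difference: h(well E) − h(well B) = 122.13 − 125.38 = -3.25 m.

Δh ≈ -3.25 m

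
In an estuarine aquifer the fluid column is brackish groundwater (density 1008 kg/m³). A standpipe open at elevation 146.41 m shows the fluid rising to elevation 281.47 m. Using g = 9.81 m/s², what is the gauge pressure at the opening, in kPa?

P ≈ 1340 kPa

Pressure head ψ = h − z = 281.47 − 146.41 = 135.06 m.
P = ρgψ = 1008 × 9.81 × 135.06 = 1335538 Pa ≈ 1340 kPa.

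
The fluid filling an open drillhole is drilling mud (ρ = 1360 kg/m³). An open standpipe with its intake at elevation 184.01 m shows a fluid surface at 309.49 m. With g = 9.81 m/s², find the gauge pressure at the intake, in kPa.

P ≈ 1670 kPa

Pressure head ψ = h − z = 309.49 − 184.01 = 125.48 m.
P = ρgψ = 1360 × 9.81 × 125.48 = 1674104 Pa ≈ 1670 kPa.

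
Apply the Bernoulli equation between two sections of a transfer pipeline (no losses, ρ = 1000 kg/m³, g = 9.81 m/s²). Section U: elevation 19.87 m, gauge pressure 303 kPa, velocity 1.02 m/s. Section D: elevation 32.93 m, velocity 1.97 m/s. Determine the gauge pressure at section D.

P₂ ≈ 173 kPa

Pressure head at U: ψ₁ = P₁/(ρg) = 303×1000 / (1000 × 9.81) = 30.89 m.
Velocity heads: v₁²/2g = 1.02²/19.62 = 0.053 m; v₂²/2g = 1.97²/19.62 = 0.198 m.
Total head H = z₁ + ψ₁ + v₁²/2g = 19.87 + 30.89 + 0.053 = 50.81 m.
ψ₂ = H − z₂ − v₂²/2g = 50.81 − 32.93 − 0.198 = 17.68 m.
P₂ = ρgψ₂ = 1000 × 9.81 × 17.68 ≈ 173 kPa.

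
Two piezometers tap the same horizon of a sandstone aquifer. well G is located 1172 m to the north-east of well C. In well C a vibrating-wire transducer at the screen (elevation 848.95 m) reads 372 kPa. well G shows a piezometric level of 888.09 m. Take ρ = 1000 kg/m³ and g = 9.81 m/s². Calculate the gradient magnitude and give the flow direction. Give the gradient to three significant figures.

Pressure head at well C: ψ = P/(ρg) = 372×1000 / (1000 × 9.81) = 37.92 m.
Total head at well C: h = z + ψ = 848.95 + 37.92 = 886.87 m.
Total head at well G: h = 888.09 m (water level in the piezometer is the total head).
Head difference: h(well C) − h(well G) = 886.87 − 888.09 = -1.22 m.
Hydraulic gradient: i = |Δh| / L = 1.22 / 1172 = 0.00104.
Flow is from higher to lower head: from well G toward well C, i.e. toward the south-west.

i ≈ 0.00104; groundwater flows toward the south-west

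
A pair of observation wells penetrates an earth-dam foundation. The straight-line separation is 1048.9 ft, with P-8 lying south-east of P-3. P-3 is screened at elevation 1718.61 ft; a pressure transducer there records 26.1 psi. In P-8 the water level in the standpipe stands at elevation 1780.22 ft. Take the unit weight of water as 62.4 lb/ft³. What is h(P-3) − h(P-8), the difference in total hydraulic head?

Pressure head at P-3: ψ = 144·P/γ = 144 × 26.1 / 62.4 = 60.23 ft.
Total head at P-3: h = z + ψ = 1718.61 + 60.23 = 1778.84 ft.
Total head at P-8: h = 1780.22 ft (water level in the piezometer is the total head).
Head difference: h(P-3) − h(P-8) = 1778.84 − 1780.22 = -1.38 ft.

Δh ≈ -1.38 ft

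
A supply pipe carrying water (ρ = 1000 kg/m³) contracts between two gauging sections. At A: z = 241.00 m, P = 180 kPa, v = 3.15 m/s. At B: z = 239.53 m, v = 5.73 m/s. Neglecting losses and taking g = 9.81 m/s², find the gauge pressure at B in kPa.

P₂ ≈ 183 kPa

Pressure head at A: ψ₁ = P₁/(ρg) = 180×1000 / (1000 × 9.81) = 18.35 m.
Velocity heads: v₁²/2g = 3.15²/19.62 = 0.506 m; v₂²/2g = 5.73²/19.62 = 1.673 m.
Total head H = z₁ + ψ₁ + v₁²/2g = 241.00 + 18.35 + 0.506 = 259.86 m.
ψ₂ = H − z₂ − v₂²/2g = 259.86 − 239.53 − 1.673 = 18.66 m.
P₂ = ρgψ₂ = 1000 × 9.81 × 18.66 ≈ 183 kPa.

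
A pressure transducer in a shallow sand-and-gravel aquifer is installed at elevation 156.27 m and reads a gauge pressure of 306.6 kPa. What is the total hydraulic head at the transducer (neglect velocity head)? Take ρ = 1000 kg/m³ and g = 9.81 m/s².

h ≈ 187.52 m

ψ = P/(ρg) = 306.6×1000 / (1000 × 9.81) = 31.25 m.
h = z + ψ = 156.27 + 31.25 = 187.52 m.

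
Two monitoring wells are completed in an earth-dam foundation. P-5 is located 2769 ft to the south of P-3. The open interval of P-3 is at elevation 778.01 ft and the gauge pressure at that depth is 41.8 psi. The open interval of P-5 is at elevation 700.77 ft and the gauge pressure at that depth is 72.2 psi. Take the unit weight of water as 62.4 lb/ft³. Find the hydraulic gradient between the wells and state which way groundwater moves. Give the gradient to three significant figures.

Pressure head at P-3: ψ = 144·P/γ = 144 × 41.8 / 62.4 = 96.46 ft.
Total head at P-3: h = z + ψ = 778.01 + 96.46 = 874.47 ft.
Pressure head at P-5: ψ = 144·P/γ = 144 × 72.2 / 62.4 = 166.62 ft.
Total head at P-5: h = z + ψ = 700.77 + 166.62 = 867.39 ft.
Head difference: h(P-3) − h(P-5) = 874.47 − 867.39 = 7.08 ft.
Hydraulic gradient: i = |Δh| / L = 7.08 / 2769 = 0.00256.
Flow is from higher to lower head: from P-3 toward P-5, i.e. toward the south.

i ≈ 0.00256; groundwater flows toward the south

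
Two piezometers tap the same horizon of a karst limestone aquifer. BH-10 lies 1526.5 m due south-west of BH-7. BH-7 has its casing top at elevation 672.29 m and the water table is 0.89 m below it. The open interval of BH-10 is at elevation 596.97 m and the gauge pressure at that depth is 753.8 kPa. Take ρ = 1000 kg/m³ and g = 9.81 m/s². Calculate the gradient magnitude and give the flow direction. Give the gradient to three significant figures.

Total head at BH-7: h = 672.29 − 0.89 = 671.40 m.
Pressure head at BH-10: ψ = P/(ρg) = 753.8×1000 / (1000 × 9.81) = 76.84 m.
Total head at BH-10: h = z + ψ = 596.97 + 76.84 = 673.81 m.
Head difference: h(BH-7) − h(BH-10) = 671.40 − 673.81 = -2.41 m.
Hydraulic gradient: i = |Δh| / L = 2.41 / 1526.5 = 0.00158.
Flow is from higher to lower head: from BH-10 toward BH-7, i.e. toward the north-east.

i ≈ 0.00158; groundwater flows toward the north-east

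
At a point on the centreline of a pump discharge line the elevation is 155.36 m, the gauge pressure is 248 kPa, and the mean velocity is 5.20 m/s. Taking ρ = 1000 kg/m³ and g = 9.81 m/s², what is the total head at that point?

Pressure head ψ = P/(ρg) = 248×1000 / (1000 × 9.81) = 25.28 m.
Velocity head = v²/(2g) = 5.20² / (2 × 9.81) = 1.378 m.
h = z + ψ + v²/(2g) = 155.36 + 25.28 + 1.378 = 182.02 m.

h ≈ 182.02 m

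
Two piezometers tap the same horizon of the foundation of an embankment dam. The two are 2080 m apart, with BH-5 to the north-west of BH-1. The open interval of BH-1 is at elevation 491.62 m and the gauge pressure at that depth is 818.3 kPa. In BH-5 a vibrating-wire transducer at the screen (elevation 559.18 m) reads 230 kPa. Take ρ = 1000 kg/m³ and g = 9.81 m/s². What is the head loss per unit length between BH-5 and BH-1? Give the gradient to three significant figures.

i ≈ 0.00365 m/m

Pressure head at BH-1: ψ = P/(ρg) = 818.3×1000 / (1000 × 9.81) = 83.41 m.
Total head at BH-1: h = z + ψ = 491.62 + 83.41 = 575.03 m.
Pressure head at BH-5: ψ = P/(ρg) = 230×1000 / (1000 × 9.81) = 23.45 m.
Total head at BH-5: h = z + ψ = 559.18 + 23.45 = 582.63 m.
Head difference: h(BH-1) − h(BH-5) = 575.03 − 582.63 = -7.60 m.
Hydraulic gradient: i = |Δh| / L = 7.60 / 2080 = 0.00365.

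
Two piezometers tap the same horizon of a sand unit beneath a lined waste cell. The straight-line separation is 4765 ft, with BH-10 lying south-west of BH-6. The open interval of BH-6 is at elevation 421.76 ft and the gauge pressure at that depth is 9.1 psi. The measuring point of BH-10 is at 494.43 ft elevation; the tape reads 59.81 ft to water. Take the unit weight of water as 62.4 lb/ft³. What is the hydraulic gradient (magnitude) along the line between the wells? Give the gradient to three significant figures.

Pressure head at BH-6: ψ = 144·P/γ = 144 × 9.1 / 62.4 = 21.00 ft.
Total head at BH-6: h = z + ψ = 421.76 + 21.00 = 442.76 ft.
Total head at BH-10: h = 494.43 − 59.81 = 434.62 ft.
Head difference: h(BH-6) − h(BH-10) = 442.76 − 434.62 = 8.14 ft.
Hydraulic gradient: i = |Δh| / L = 8.14 / 4765 = 0.00171.

i ≈ 0.00171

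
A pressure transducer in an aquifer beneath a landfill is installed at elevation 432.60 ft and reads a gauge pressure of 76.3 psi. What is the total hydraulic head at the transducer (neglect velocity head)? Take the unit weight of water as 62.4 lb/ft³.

h ≈ 608.68 ft

ψ = 144·P/γ = 144 × 76.3 / 62.4 = 176.08 ft.
h = z + ψ = 432.60 + 176.08 = 608.68 ft.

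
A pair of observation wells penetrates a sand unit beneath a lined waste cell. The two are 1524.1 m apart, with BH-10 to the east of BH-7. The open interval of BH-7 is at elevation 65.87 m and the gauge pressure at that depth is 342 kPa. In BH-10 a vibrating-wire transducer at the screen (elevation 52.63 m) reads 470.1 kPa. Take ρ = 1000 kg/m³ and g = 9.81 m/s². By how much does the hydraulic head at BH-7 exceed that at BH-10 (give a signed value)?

Δh ≈ 0.18 m

Pressure head at BH-7: ψ = P/(ρg) = 342×1000 / (1000 × 9.81) = 34.86 m.
Total head at BH-7: h = z + ψ = 65.87 + 34.86 = 100.73 m.
Pressure head at BH-10: ψ = P/(ρg) = 470.1×1000 / (1000 × 9.81) = 47.92 m.
Total head at BH-10: h = z + ψ = 52.63 + 47.92 = 100.55 m.
Head difference: h(BH-7) − h(BH-10) = 100.73 − 100.55 = 0.18 m.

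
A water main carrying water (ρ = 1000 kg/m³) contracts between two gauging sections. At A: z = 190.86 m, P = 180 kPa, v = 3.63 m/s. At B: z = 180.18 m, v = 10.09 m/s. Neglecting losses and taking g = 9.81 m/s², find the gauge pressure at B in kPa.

Pressure head at A: ψ₁ = P₁/(ρg) = 180×1000 / (1000 × 9.81) = 18.35 m.
Velocity heads: v₁²/2g = 3.63²/19.62 = 0.672 m; v₂²/2g = 10.09²/19.62 = 5.189 m.
Total head H = z₁ + ψ₁ + v₁²/2g = 190.86 + 18.35 + 0.672 = 209.88 m.
ψ₂ = H − z₂ − v₂²/2g = 209.88 − 180.18 − 5.189 = 24.51 m.
P₂ = ρgψ₂ = 1000 × 9.81 × 24.51 ≈ 240 kPa.

P₂ ≈ 240 kPa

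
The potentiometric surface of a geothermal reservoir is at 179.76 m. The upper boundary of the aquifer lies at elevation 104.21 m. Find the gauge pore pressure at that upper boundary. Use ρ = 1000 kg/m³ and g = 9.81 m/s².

P ≈ 741 kPa

Pressure head at the aquifer top: ψ = h − z = 179.76 − 104.21 = 75.55 m.
P = ρgψ = 1000 × 9.81 × 75.55 = 741146 Pa ≈ 741 kPa.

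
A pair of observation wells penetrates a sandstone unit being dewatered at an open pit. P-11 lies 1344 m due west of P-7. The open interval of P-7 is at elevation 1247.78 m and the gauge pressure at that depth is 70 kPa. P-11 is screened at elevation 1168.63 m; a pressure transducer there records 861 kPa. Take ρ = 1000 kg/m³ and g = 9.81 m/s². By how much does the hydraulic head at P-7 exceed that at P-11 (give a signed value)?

Pressure head at P-7: ψ = P/(ρg) = 70×1000 / (1000 × 9.81) = 7.14 m.
Total head at P-7: h = z + ψ = 1247.78 + 7.14 = 1254.92 m.
Pressure head at P-11: ψ = P/(ρg) = 861×1000 / (1000 × 9.81) = 87.77 m.
Total head at P-11: h = z + ψ = 1168.63 + 87.77 = 1256.40 m.
Head difference: h(P-7) − h(P-11) = 1254.92 − 1256.40 = -1.48 m.

Δh ≈ -1.48 m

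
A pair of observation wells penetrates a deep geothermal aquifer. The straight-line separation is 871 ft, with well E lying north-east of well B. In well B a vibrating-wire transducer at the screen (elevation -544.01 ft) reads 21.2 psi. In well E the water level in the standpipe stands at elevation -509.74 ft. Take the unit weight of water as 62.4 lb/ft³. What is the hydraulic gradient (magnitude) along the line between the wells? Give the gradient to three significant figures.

Pressure head at well B: ψ = 144·P/γ = 144 × 21.2 / 62.4 = 48.92 ft.
Total head at well B: h = z + ψ = -544.01 + 48.92 = -495.09 ft.
Total head at well E: h = -509.74 ft (water level in the piezometer is the total head).
Head difference: h(well B) − h(well E) = -495.09 − (-509.74) = 14.65 ft.
Hydraulic gradient: i = |Δh| / L = 14.65 / 871 = 0.0168.

i ≈ 0.0168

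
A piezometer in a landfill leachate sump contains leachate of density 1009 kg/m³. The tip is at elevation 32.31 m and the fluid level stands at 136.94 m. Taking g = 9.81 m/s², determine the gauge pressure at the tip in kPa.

Pressure head ψ = h − z = 136.94 − 32.31 = 104.63 m.
P = ρgψ = 1009 × 9.81 × 104.63 = 1035658 Pa ≈ 1040 kPa.

P ≈ 1040 kPa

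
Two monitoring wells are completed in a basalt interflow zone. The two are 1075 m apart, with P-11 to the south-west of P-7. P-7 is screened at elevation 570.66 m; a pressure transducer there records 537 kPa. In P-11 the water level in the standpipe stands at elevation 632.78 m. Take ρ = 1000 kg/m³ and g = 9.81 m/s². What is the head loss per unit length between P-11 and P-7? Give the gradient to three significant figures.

i ≈ 0.00687 m/m

Pressure head at P-7: ψ = P/(ρg) = 537×1000 / (1000 × 9.81) = 54.74 m.
Total head at P-7: h = z + ψ = 570.66 + 54.74 = 625.40 m.
Total head at P-11: h = 632.78 m (water level in the piezometer is the total head).
Head difference: h(P-7) − h(P-11) = 625.40 − 632.78 = -7.38 m.
Hydraulic gradient: i = |Δh| / L = 7.38 / 1075 = 0.00687.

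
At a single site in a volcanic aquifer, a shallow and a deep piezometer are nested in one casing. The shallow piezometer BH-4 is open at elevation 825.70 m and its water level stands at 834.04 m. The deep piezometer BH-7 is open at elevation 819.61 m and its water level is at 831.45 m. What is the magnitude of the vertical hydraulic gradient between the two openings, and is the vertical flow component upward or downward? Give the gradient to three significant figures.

|i_v| ≈ 0.425; vertical flow is downward

Total head at BH-4: h = 834.04 m (water level in the standpipe).
Total head at BH-7: h = 831.45 m.
Δh = h(BH-4) − h(BH-7) = 834.04 − 831.45 = 2.59 m.
Vertical separation Δz = 825.70 − 819.61 = 6.09 m.
|i_v| = |Δh| / Δz = 2.59 / 6.09 = 0.425.
Head is higher in the shallow piezometer, so vertical flow is downward (recharge condition).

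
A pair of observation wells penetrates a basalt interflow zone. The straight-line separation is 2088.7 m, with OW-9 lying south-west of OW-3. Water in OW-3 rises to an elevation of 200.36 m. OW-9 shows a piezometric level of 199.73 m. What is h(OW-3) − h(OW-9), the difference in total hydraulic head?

Total head at OW-3: h = 200.36 m (water level in the piezometer is the total head).
Total head at OW-9: h = 199.73 m (water level in the piezometer is the total head).
Head difference: h(OW-3) − h(OW-9) = 200.36 − 199.73 = 0.63 m.

Δh ≈ 0.63 m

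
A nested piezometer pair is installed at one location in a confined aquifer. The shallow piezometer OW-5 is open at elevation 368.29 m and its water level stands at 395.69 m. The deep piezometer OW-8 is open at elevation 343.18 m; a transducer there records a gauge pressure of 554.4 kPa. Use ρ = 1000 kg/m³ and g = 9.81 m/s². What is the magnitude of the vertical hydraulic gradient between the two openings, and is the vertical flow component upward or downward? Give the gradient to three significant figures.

Total head at OW-5: h = 395.69 m (water level in the standpipe).
Pressure head at OW-8: ψ = P/(ρg) = 554.4×1000 / (1000 × 9.81) = 56.51 m.
Total head at OW-8: h = z + ψ = 343.18 + 56.51 = 399.69 m.
Δh = h(OW-5) − h(OW-8) = 395.69 − 399.69 = -4.00 m.
Vertical separation Δz = 368.29 − 343.18 = 25.11 m.
|i_v| = |Δh| / Δz = 4.00 / 25.11 = 0.159.
Head is higher in the deep piezometer, so vertical flow is upward (discharge condition).

|i_v| ≈ 0.159; vertical flow is upward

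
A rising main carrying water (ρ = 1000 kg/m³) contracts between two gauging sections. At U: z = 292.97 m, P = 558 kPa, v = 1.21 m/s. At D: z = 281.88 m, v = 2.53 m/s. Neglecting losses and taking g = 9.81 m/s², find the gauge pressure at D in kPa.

Pressure head at U: ψ₁ = P₁/(ρg) = 558×1000 / (1000 × 9.81) = 56.88 m.
Velocity heads: v₁²/2g = 1.21²/19.62 = 0.075 m; v₂²/2g = 2.53²/19.62 = 0.326 m.
Total head H = z₁ + ψ₁ + v₁²/2g = 292.97 + 56.88 + 0.075 = 349.93 m.
ψ₂ = H − z₂ − v₂²/2g = 349.93 − 281.88 − 0.326 = 67.72 m.
P₂ = ρgψ₂ = 1000 × 9.81 × 67.72 ≈ 664 kPa.

P₂ ≈ 664 kPa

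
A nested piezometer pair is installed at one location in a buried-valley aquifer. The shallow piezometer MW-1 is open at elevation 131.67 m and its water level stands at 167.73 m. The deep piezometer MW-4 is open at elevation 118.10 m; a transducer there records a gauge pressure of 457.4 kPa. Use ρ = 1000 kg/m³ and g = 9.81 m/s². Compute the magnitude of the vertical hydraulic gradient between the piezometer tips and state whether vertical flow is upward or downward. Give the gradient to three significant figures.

Total head at MW-1: h = 167.73 m (water level in the standpipe).
Pressure head at MW-4: ψ = P/(ρg) = 457.4×1000 / (1000 × 9.81) = 46.63 m.
Total head at MW-4: h = z + ψ = 118.10 + 46.63 = 164.73 m.
Δh = h(MW-1) − h(MW-4) = 167.73 − 164.73 = 3.00 m.
Vertical separation Δz = 131.67 − 118.10 = 13.57 m.
|i_v| = |Δh| / Δz = 3.00 / 13.57 = 0.221.
Head is higher in the shallow piezometer, so vertical flow is downward (recharge condition).

|i_v| ≈ 0.221; vertical flow is downward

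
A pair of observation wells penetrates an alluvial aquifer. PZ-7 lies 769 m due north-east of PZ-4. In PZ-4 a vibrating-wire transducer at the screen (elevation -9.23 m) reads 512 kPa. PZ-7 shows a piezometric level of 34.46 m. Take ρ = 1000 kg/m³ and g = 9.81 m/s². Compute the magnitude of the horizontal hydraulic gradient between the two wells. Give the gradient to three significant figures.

Pressure head at PZ-4: ψ = P/(ρg) = 512×1000 / (1000 × 9.81) = 52.19 m.
Total head at PZ-4: h = z + ψ = -9.23 + 52.19 = 42.96 m.
Total head at PZ-7: h = 34.46 m (water level in the piezometer is the total head).
Head difference: h(PZ-4) − h(PZ-7) = 42.96 − 34.46 = 8.50 m.
Hydraulic gradient: i = |Δh| / L = 8.50 / 769 = 0.0111.

i ≈ 0.0111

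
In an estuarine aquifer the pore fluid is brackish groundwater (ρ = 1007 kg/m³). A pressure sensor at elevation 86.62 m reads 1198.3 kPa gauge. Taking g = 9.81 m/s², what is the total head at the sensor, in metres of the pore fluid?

ψ = P/(ρg) = 1198.3×1000 / (1007 × 9.81) = 121.30 m.
h = z + ψ = 86.62 + 121.30 = 207.92 m.

h ≈ 207.92 m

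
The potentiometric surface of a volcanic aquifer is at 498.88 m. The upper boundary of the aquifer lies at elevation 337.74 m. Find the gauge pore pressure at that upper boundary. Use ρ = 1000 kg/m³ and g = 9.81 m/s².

P ≈ 1580 kPa

Pressure head at the aquifer top: ψ = h − z = 498.88 − 337.74 = 161.14 m.
P = ρgψ = 1000 × 9.81 × 161.14 = 1580783 Pa ≈ 1580 kPa.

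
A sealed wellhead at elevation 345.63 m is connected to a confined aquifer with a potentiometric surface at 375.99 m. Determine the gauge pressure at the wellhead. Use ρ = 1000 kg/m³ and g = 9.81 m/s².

Head above the cap: Δh = 375.99 − 345.63 = 30.36 m.
P = ρgΔh = 1000 × 9.81 × 30.36 = 297832 Pa ≈ 298 kPa.

P ≈ 298 kPa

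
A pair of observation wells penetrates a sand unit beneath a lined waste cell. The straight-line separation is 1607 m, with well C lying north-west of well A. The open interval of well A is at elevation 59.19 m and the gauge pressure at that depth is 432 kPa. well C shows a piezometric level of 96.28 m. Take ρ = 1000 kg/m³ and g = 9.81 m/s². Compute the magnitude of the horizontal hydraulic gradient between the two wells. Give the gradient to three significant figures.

i ≈ 0.00432

Pressure head at well A: ψ = P/(ρg) = 432×1000 / (1000 × 9.81) = 44.04 m.
Total head at well A: h = z + ψ = 59.19 + 44.04 = 103.23 m.
Total head at well C: h = 96.28 m (water level in the piezometer is the total head).
Head difference: h(well A) − h(well C) = 103.23 − 96.28 = 6.95 m.
Hydraulic gradient: i = |Δh| / L = 6.95 / 1607 = 0.00432.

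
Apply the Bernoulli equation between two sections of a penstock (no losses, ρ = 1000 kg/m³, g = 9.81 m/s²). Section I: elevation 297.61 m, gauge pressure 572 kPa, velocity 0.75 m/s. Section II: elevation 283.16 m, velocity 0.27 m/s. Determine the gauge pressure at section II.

Pressure head at I: ψ₁ = P₁/(ρg) = 572×1000 / (1000 × 9.81) = 58.31 m.
Velocity heads: v₁²/2g = 0.75²/19.62 = 0.029 m; v₂²/2g = 0.27²/19.62 = 0.004 m.
Total head H = z₁ + ψ₁ + v₁²/2g = 297.61 + 58.31 + 0.029 = 355.95 m.
ψ₂ = H − z₂ − v₂²/2g = 355.95 − 283.16 − 0.004 = 72.79 m.
P₂ = ρgψ₂ = 1000 × 9.81 × 72.79 ≈ 714 kPa.

P₂ ≈ 714 kPa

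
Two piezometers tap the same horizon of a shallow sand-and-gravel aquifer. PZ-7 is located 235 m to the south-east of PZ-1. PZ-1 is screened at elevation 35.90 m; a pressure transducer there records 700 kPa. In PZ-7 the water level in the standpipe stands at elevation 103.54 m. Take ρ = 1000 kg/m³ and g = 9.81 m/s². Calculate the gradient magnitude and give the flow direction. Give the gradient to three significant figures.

Pressure head at PZ-1: ψ = P/(ρg) = 700×1000 / (1000 × 9.81) = 71.36 m.
Total head at PZ-1: h = z + ψ = 35.90 + 71.36 = 107.26 m.
Total head at PZ-7: h = 103.54 m (water level in the piezometer is the total head).
Head difference: h(PZ-1) − h(PZ-7) = 107.26 − 103.54 = 3.72 m.
Hydraulic gradient: i = |Δh| / L = 3.72 / 235 = 0.0158.
Flow is from higher to lower head: from PZ-1 toward PZ-7, i.e. toward the south-east.

i ≈ 0.0158; groundwater flows toward the south-east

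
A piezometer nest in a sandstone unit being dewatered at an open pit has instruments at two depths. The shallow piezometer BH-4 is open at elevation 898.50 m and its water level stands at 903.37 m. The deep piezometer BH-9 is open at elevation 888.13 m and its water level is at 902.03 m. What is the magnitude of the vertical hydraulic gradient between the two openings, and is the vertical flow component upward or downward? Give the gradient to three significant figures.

Total head at BH-4: h = 903.37 m (water level in the standpipe).
Total head at BH-9: h = 902.03 m.
Δh = h(BH-4) − h(BH-9) = 903.37 − 902.03 = 1.34 m.
Vertical separation Δz = 898.50 − 888.13 = 10.37 m.
|i_v| = |Δh| / Δz = 1.34 / 10.37 = 0.129.
Head is higher in the shallow piezometer, so vertical flow is downward (recharge condition).

|i_v| ≈ 0.129; vertical flow is downward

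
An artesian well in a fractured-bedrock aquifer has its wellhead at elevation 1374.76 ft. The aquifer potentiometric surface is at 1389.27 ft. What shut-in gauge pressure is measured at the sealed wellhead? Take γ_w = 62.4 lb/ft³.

P ≈ 6.29 psi

Head above the cap: Δh = 1389.27 − 1374.76 = 14.51 ft.
P = γΔh/144 = 62.4 × 14.51 / 144 = 6.29 psi.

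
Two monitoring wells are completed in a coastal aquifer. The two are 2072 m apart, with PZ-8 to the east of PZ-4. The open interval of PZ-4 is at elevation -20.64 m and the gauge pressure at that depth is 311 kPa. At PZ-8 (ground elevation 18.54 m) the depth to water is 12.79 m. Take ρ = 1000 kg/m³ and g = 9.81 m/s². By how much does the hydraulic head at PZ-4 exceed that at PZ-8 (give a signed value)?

Pressure head at PZ-4: ψ = P/(ρg) = 311×1000 / (1000 × 9.81) = 31.70 m.
Total head at PZ-4: h = z + ψ = -20.64 + 31.70 = 11.06 m.
Total head at PZ-8: h = 18.54 − 12.79 = 5.75 m.
Head difference: h(PZ-4) − h(PZ-8) = 11.06 − 5.75 = 5.31 m.

Δh ≈ 5.31 m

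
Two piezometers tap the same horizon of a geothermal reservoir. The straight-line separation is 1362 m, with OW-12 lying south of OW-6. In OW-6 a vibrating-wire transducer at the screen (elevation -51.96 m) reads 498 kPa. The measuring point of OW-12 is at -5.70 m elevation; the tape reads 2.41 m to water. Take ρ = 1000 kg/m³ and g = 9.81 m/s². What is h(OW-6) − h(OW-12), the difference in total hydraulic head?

Δh ≈ 6.91 m

Pressure head at OW-6: ψ = P/(ρg) = 498×1000 / (1000 × 9.81) = 50.76 m.
Total head at OW-6: h = z + ψ = -51.96 + 50.76 = -1.20 m.
Total head at OW-12: h = -5.70 − 2.41 = -8.11 m.
Head difference: h(OW-6) − h(OW-12) = -1.20 − (-8.11) = 6.91 m.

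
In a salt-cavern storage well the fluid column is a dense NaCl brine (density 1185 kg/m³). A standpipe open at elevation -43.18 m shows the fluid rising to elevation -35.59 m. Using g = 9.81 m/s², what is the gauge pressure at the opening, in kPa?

Pressure head ψ = h − z = -35.59 − (-43.18) = 7.59 m.
P = ρgψ = 1185 × 9.81 × 7.59 = 88233 Pa ≈ 88.2 kPa.

P ≈ 88.2 kPa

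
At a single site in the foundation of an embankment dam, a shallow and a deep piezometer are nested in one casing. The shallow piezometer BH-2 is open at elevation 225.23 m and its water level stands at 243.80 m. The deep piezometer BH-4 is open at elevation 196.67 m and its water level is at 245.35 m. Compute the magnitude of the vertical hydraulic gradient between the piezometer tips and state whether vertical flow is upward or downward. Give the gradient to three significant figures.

|i_v| ≈ 0.0543; vertical flow is upward

Total head at BH-2: h = 243.80 m (water level in the standpipe).
Total head at BH-4: h = 245.35 m.
Δh = h(BH-2) − h(BH-4) = 243.80 − 245.35 = -1.55 m.
Vertical separation Δz = 225.23 − 196.67 = 28.56 m.
|i_v| = |Δh| / Δz = 1.55 / 28.56 = 0.0543.
Head is higher in the deep piezometer, so vertical flow is upward (discharge condition).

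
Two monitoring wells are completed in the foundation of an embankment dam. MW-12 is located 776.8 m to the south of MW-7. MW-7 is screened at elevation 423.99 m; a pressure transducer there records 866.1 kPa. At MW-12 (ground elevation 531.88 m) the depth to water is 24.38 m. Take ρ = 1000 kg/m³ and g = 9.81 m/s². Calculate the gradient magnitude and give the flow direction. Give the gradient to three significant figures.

Pressure head at MW-7: ψ = P/(ρg) = 866.1×1000 / (1000 × 9.81) = 88.29 m.
Total head at MW-7: h = z + ψ = 423.99 + 88.29 = 512.28 m.
Total head at MW-12: h = 531.88 − 24.38 = 507.50 m.
Head difference: h(MW-7) − h(MW-12) = 512.28 − 507.50 = 4.78 m.
Hydraulic gradient: i = |Δh| / L = 4.78 / 776.8 = 0.00615.
Flow is from higher to lower head: from MW-7 toward MW-12, i.e. toward the south.

i ≈ 0.00615; groundwater flows toward the south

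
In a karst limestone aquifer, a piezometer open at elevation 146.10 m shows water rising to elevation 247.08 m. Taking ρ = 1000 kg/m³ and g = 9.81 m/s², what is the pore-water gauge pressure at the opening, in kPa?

Pressure head ψ = h − z = 247.08 − 146.10 = 100.98 m.
P = ρgψ = 1000 × 9.81 × 100.98 = 990614 Pa ≈ 991 kPa.

P ≈ 991 kPa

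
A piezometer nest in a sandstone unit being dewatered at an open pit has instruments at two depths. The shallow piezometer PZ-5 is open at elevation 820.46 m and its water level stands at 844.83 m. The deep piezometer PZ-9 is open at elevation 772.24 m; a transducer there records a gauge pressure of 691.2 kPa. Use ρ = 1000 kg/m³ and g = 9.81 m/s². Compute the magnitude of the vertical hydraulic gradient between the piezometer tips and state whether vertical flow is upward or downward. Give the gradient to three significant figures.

|i_v| ≈ 0.0442; vertical flow is downward

Total head at PZ-5: h = 844.83 m (water level in the standpipe).
Pressure head at PZ-9: ψ = P/(ρg) = 691.2×1000 / (1000 × 9.81) = 70.46 m.
Total head at PZ-9: h = z + ψ = 772.24 + 70.46 = 842.70 m.
Δh = h(PZ-5) − h(PZ-9) = 844.83 − 842.70 = 2.13 m.
Vertical separation Δz = 820.46 − 772.24 = 48.22 m.
|i_v| = |Δh| / Δz = 2.13 / 48.22 = 0.0442.
Head is higher in the shallow piezometer, so vertical flow is downward (recharge condition).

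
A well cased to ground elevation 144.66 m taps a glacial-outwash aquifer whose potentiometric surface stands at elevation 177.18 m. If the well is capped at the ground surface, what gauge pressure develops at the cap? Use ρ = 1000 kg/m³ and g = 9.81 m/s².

P ≈ 319 kPa

Head above the cap: Δh = 177.18 − 144.66 = 32.52 m.
P = ρgΔh = 1000 × 9.81 × 32.52 = 319021 Pa ≈ 319 kPa.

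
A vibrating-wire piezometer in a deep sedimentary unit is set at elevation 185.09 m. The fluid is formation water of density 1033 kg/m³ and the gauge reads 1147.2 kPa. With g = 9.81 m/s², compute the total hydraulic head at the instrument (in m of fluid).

h ≈ 298.30 m

ψ = P/(ρg) = 1147.2×1000 / (1033 × 9.81) = 113.21 m.
h = z + ψ = 185.09 + 113.21 = 298.30 m.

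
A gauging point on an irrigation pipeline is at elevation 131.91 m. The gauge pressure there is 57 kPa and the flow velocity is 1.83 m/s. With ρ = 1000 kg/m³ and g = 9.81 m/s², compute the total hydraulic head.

Pressure head ψ = P/(ρg) = 57×1000 / (1000 × 9.81) = 5.81 m.
Velocity head = v²/(2g) = 1.83² / (2 × 9.81) = 0.171 m.
h = z + ψ + v²/(2g) = 131.91 + 5.81 + 0.171 = 137.89 m.

h ≈ 137.89 m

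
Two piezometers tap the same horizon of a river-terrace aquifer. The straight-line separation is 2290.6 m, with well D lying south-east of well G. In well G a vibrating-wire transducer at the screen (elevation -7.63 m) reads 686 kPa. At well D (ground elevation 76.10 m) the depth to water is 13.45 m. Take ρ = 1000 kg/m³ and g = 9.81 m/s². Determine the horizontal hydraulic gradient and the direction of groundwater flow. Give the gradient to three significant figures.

i ≈ 0.000153; groundwater flows toward the north-west

Pressure head at well G: ψ = P/(ρg) = 686×1000 / (1000 × 9.81) = 69.93 m.
Total head at well G: h = z + ψ = -7.63 + 69.93 = 62.30 m.
Total head at well D: h = 76.10 − 13.45 = 62.65 m.
Head difference: h(well G) − h(well D) = 62.30 − 62.65 = -0.35 m.
Hydraulic gradient: i = |Δh| / L = 0.35 / 2290.6 = 0.000153.
Flow is from higher to lower head: from well D toward well G, i.e. toward the north-west.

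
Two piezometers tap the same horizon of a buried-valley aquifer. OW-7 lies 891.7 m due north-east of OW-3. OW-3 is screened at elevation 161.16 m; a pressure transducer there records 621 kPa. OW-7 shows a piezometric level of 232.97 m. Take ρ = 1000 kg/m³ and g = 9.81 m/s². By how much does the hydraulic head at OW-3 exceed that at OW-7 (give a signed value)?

Pressure head at OW-3: ψ = P/(ρg) = 621×1000 / (1000 × 9.81) = 63.30 m.
Total head at OW-3: h = z + ψ = 161.16 + 63.30 = 224.46 m.
Total head at OW-7: h = 232.97 m (water level in the piezometer is the total head).
Head difference: h(OW-3) − h(OW-7) = 224.46 − 232.97 = -8.51 m.

Δh ≈ -8.51 m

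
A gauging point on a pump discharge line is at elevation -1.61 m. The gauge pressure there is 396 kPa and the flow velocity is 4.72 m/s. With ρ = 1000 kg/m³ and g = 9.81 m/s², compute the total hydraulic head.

h ≈ 39.89 m

Pressure head ψ = P/(ρg) = 396×1000 / (1000 × 9.81) = 40.37 m.
Velocity head = v²/(2g) = 4.72² / (2 × 9.81) = 1.135 m.
h = z + ψ + v²/(2g) = -1.61 + 40.37 + 1.135 = 39.89 m.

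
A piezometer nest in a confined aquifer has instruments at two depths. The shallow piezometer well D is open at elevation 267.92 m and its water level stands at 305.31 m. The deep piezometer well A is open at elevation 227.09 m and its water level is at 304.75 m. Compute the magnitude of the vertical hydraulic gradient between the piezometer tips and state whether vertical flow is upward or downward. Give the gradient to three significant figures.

|i_v| ≈ 0.0137; vertical flow is downward

Total head at well D: h = 305.31 m (water level in the standpipe).
Total head at well A: h = 304.75 m.
Δh = h(well D) − h(well A) = 305.31 − 304.75 = 0.56 m.
Vertical separation Δz = 267.92 − 227.09 = 40.83 m.
|i_v| = |Δh| / Δz = 0.56 / 40.83 = 0.0137.
Head is higher in the shallow piezometer, so vertical flow is downward (recharge condition).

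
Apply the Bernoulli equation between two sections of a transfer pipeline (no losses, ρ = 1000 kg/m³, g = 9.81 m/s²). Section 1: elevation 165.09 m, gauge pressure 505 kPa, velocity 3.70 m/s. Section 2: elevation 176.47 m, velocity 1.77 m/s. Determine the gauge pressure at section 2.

Pressure head at 1: ψ₁ = P₁/(ρg) = 505×1000 / (1000 × 9.81) = 51.48 m.
Velocity heads: v₁²/2g = 3.70²/19.62 = 0.698 m; v₂²/2g = 1.77²/19.62 = 0.160 m.
Total head H = z₁ + ψ₁ + v₁²/2g = 165.09 + 51.48 + 0.698 = 217.27 m.
ψ₂ = H − z₂ − v₂²/2g = 217.27 − 176.47 − 0.160 = 40.64 m.
P₂ = ρgψ₂ = 1000 × 9.81 × 40.64 ≈ 399 kPa.

P₂ ≈ 399 kPa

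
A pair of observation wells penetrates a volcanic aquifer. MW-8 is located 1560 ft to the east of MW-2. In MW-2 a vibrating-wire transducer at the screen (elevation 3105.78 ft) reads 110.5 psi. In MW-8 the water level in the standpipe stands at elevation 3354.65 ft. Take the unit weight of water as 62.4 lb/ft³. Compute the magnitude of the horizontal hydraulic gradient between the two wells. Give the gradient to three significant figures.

i ≈ 0.00393

Pressure head at MW-2: ψ = 144·P/γ = 144 × 110.5 / 62.4 = 255.00 ft.
Total head at MW-2: h = z + ψ = 3105.78 + 255.00 = 3360.78 ft.
Total head at MW-8: h = 3354.65 ft (water level in the piezometer is the total head).
Head difference: h(MW-2) − h(MW-8) = 3360.78 − 3354.65 = 6.13 ft.
Hydraulic gradient: i = |Δh| / L = 6.13 / 1560 = 0.00393.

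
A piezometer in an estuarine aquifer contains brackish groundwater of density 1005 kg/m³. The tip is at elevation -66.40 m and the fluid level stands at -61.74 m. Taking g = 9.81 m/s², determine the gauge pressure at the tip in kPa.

Pressure head ψ = h − z = -61.74 − (-66.40) = 4.66 m.
P = ρgψ = 1005 × 9.81 × 4.66 = 45943 Pa ≈ 45.9 kPa.

P ≈ 45.9 kPa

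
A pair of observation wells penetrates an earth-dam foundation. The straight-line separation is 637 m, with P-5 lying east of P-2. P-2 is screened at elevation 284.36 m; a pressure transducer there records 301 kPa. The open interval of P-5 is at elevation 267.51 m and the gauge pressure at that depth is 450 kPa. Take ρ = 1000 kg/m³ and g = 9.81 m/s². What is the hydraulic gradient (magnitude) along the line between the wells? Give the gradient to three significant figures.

Pressure head at P-2: ψ = P/(ρg) = 301×1000 / (1000 × 9.81) = 30.68 m.
Total head at P-2: h = z + ψ = 284.36 + 30.68 = 315.04 m.
Pressure head at P-5: ψ = P/(ρg) = 450×1000 / (1000 × 9.81) = 45.87 m.
Total head at P-5: h = z + ψ = 267.51 + 45.87 = 313.38 m.
Head difference: h(P-2) − h(P-5) = 315.04 − 313.38 = 1.66 m.
Hydraulic gradient: i = |Δh| / L = 1.66 / 637 = 0.00261.

i ≈ 0.00261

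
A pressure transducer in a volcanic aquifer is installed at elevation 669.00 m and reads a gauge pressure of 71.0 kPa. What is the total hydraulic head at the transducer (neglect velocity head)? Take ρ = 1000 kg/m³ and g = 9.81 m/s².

h ≈ 676.24 m

ψ = P/(ρg) = 71.0×1000 / (1000 × 9.81) = 7.24 m.
h = z + ψ = 669.00 + 7.24 = 676.24 m.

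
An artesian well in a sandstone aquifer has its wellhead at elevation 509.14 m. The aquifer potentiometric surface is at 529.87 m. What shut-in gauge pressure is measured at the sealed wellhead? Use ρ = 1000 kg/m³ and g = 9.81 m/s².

P ≈ 203 kPa

Head above the cap: Δh = 529.87 − 509.14 = 20.73 m.
P = ρgΔh = 1000 × 9.81 × 20.73 = 203361 Pa ≈ 203 kPa.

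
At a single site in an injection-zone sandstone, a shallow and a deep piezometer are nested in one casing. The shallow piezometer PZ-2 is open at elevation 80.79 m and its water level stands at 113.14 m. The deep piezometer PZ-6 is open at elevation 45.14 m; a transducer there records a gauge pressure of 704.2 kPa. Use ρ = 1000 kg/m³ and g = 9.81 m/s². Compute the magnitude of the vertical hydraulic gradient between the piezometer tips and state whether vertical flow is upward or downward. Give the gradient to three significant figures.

Total head at PZ-2: h = 113.14 m (water level in the standpipe).
Pressure head at PZ-6: ψ = P/(ρg) = 704.2×1000 / (1000 × 9.81) = 71.78 m.
Total head at PZ-6: h = z + ψ = 45.14 + 71.78 = 116.92 m.
Δh = h(PZ-2) − h(PZ-6) = 113.14 − 116.92 = -3.78 m.
Vertical separation Δz = 80.79 − 45.14 = 35.65 m.
|i_v| = |Δh| / Δz = 3.78 / 35.65 = 0.106.
Head is higher in the deep piezometer, so vertical flow is upward (discharge condition).

|i_v| ≈ 0.106; vertical flow is upward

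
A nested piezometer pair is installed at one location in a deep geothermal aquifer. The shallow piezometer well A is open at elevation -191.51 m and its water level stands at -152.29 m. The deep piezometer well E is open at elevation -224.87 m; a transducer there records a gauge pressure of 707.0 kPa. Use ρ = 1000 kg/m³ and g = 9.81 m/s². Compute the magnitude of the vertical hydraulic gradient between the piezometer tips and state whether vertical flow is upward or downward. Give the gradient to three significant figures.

|i_v| ≈ 0.0153; vertical flow is downward

Total head at well A: h = -152.29 m (water level in the standpipe).
Pressure head at well E: ψ = P/(ρg) = 707.0×1000 / (1000 × 9.81) = 72.07 m.
Total head at well E: h = z + ψ = -224.87 + 72.07 = -152.80 m.
Δh = h(well A) − h(well E) = -152.29 − (-152.80) = 0.51 m.
Vertical separation Δz = -191.51 − (-224.87) = 33.36 m.
|i_v| = |Δh| / Δz = 0.51 / 33.36 = 0.0153.
Head is higher in the shallow piezometer, so vertical flow is downward (recharge condition).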